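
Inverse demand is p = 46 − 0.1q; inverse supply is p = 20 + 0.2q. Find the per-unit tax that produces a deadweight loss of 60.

Competitive equilibrium: 46 − 0.1q = 20 + 0.2q → q* = 86.6667, p* = 37.3333.
A tax t gives Δq = t/0.3 and wedge t, so DWL = t²/0.6.
t²/0.6 = 60 → t² = 36 → t = 6.

6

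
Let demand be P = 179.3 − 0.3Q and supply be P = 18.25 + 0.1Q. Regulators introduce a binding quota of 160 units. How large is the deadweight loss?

11773.38

Competitive equilibrium: 179.3 − 0.3Q = 18.25 + 0.1Q → Q* = 402.625, P* = 58.5125.
At Q = 160: demand price = 179.3 − 0.3·160 = 131.3; supply price = 18.25 + 0.1·160 = 34.25.
ΔQ = 402.625 − 160 = 242.625; wedge = 131.3 − 34.25 = 97.05.
Deadweight loss = ½ × 242.625 × 97.05 = 11773.38.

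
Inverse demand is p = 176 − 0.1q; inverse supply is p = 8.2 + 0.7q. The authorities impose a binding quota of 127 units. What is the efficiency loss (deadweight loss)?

2739.025

Competitive equilibrium: 176 − 0.1q = 8.2 + 0.7q → q* = 209.75, p* = 155.025.
At q = 127: demand price = 176 − 0.1·127 = 163.3; supply price = 8.2 + 0.7·127 = 97.1.
Δq = 209.75 − 127 = 82.75; wedge = 163.3 − 97.1 = 66.2.
The triangle = ½ × 82.75 × 66.2 = 2739.025.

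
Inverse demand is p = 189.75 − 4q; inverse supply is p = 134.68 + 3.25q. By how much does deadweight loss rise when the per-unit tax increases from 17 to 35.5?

Competitive equilibrium: 189.75 − 4q = 134.68 + 3.25q → q* = 7.5959, p* = 159.3666.
For a per-unit tax t: Δq = t/7.25, so DWL = ½·t·(t/7.25) = t²/14.5.
At t = 17: DWL = 19.931. At t = 35.5: DWL = 86.914.
Increase = 86.914 − 19.931 = 66.98.

66.98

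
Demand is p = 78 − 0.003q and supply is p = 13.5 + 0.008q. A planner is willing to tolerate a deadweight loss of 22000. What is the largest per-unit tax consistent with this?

Competitive equilibrium: 78 − 0.003q = 13.5 + 0.008q → q* = 5863.6364, p* = 60.4091.
A tax t gives Δq = t/0.011 and wedge t, so DWL = t²/0.022.
t²/0.022 = 22000 → t² = 484 → t = 22.

22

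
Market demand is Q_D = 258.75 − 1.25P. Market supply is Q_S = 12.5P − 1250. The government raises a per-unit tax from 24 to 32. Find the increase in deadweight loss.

In inverse form: demand P = 207 − 0.8Q, supply P = 100 + 0.08Q.
Competitive equilibrium: 207 − 0.8Q = 100 + 0.08Q → Q* = 121.5909, P* = 109.7273.
For a per-unit tax t: ΔQ = t/0.88, so DWL = ½·t·(t/0.88) = t²/1.76.
At t = 24: DWL = 327.273. At t = 32: DWL = 581.818.
Increase = 581.818 − 327.273 = 254.55.

254.55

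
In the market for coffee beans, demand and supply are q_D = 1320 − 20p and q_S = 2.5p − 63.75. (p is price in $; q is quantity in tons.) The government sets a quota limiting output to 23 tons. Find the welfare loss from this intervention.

$1010.025

In inverse form: demand p = 66 − 0.05q, supply p = 25.5 + 0.4q.
Competitive equilibrium: 66 − 0.05q = 25.5 + 0.4q → q* = 90, p* = 61.5.
At q = 23: demand price = 66 − 0.05·23 = 64.85; supply price = 25.5 + 0.4·23 = 34.7.
Δq = 90 − 23 = 67; wedge = 64.85 − 34.7 = 30.15.
Deadweight loss = ½ × 67 × 30.15 = $1010.025.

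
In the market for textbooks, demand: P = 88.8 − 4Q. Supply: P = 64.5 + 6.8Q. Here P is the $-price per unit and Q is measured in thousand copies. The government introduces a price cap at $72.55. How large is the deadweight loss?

Competitive equilibrium: 88.8 − 4Q = 64.5 + 6.8Q → Q* = 2.25, P* = 79.8.
At the ceiling P = 72.55, quantity supplied = (72.55 − 64.5)/6.8 = 1.1838.
Willingness to pay at Q' = 1.1838: 88.8 − 4·1.1838 = 84.0648.
ΔQ = 2.25 − 1.1838 = 1.0662; wedge = 84.0648 − 72.55 = 11.5148.
Welfare loss = ½ × 1.0662 × 11.5148 = $6.14 thousand.

$6.14 thousand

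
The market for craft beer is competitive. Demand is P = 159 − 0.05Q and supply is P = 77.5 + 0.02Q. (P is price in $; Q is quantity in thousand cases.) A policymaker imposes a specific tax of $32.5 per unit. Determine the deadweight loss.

Competitive equilibrium: 159 − 0.05Q = 77.5 + 0.02Q → Q* = 1164.2857, P* = 100.7857.
With the tax, the buyer price exceeds the seller price by 32.5: (159 − 0.05Q) − (77.5 + 0.02Q) = 32.5 → Q' = 700.
ΔQ = 1164.2857 − 700 = 464.2857; the wedge equals the tax, 32.5.
The triangle = ½ × 464.2857 × 32.5 = $7544.64 thousand.

$7544.64 thousand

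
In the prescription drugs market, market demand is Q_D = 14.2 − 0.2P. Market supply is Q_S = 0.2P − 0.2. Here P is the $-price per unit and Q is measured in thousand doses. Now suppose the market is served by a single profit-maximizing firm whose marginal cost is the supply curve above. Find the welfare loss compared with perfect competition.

$27.22 thousand

In inverse form: demand P = 71 − 5Q, supply P = 1 + 5Q.
Competitive equilibrium: 71 − 5Q = 1 + 5Q → Q* = 7, P* = 36.
Marginal revenue: MR = 71 − 10Q. Set MR = MC: 71 − 10Q = 1 + 5Q → Q_m = 4.6667.
Price P_m = 71 − 5·4.6667 = 47.6665; MC(Q_m) = 1 + 5·4.6667 = 24.3335.
Competitive Q* = 7, so ΔQ = 2.3333; wedge = 47.6665 − 24.3335 = 23.333.
Welfare loss = ½ × 2.3333 × 23.333 = $27.22 thousand.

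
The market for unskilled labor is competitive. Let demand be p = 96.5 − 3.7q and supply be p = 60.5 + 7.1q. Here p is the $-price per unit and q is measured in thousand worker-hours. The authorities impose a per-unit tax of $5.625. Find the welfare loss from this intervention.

Competitive equilibrium: 96.5 − 3.7q = 60.5 + 7.1q → q* = 3.3333, p* = 84.1667.
With the tax, the buyer price exceeds the seller price by 5.625: (96.5 − 3.7q) − (60.5 + 7.1q) = 5.625 → q' = 2.8125.
Δq = 3.3333 − 2.8125 = 0.5208; the wedge equals the tax, 5.625.
Welfare loss = ½ × 0.5208 × 5.625 = $1.46 thousand.

$1.46 thousand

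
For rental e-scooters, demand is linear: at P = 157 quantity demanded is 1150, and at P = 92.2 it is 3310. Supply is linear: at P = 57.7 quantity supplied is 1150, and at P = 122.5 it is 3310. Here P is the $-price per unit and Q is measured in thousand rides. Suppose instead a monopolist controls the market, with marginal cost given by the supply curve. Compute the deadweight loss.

$26226.75 thousand

Demand slope = (92.2 − 157)/(3310 − 1150) = −0.03, so P = 191.5 − 0.03Q.
Supply slope = (122.5 − 57.7)/(3310 − 1150) = 0.03, so P = 23.2 + 0.03Q.
Competitive equilibrium: 191.5 − 0.03Q = 23.2 + 0.03Q → Q* = 2805, P* = 107.35.
Marginal revenue: MR = 191.5 − 0.06Q. Set MR = MC: 191.5 − 0.06Q = 23.2 + 0.03Q → Q_m = 1870.
Price P_m = 191.5 − 0.03·1870 = 135.4; MC(Q_m) = 23.2 + 0.03·1870 = 79.3.
Competitive Q* = 2805, so ΔQ = 935; wedge = 135.4 − 79.3 = 56.1.
DWL = ½ × 935 × 56.1 = $26226.75 thousand.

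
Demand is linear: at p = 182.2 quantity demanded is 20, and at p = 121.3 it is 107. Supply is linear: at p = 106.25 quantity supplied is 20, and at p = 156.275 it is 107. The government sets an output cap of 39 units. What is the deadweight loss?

Demand slope = (121.3 − 182.2)/(107 − 20) = −0.7, so p = 196.2 − 0.7q.
Supply slope = (156.275 − 106.25)/(107 − 20) = 0.575, so p = 94.75 + 0.575q.
Competitive equilibrium: 196.2 − 0.7q = 94.75 + 0.575q → q* = 79.5686, p* = 140.502.
At q = 39: demand price = 196.2 − 0.7·39 = 168.9; supply price = 94.75 + 0.575·39 = 117.175.
Δq = 79.5686 − 39 = 40.5686; wedge = 168.9 − 117.175 = 51.725.
Deadweight loss = ½ × 40.5686 × 51.725 = 1049.21.

1049.21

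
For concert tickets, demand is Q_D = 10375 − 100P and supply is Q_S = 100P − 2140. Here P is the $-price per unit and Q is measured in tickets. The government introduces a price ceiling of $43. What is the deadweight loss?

In inverse form: demand P = 103.75 − 0.01Q, supply P = 21.4 + 0.01Q.
Competitive equilibrium: 103.75 − 0.01Q = 21.4 + 0.01Q → Q* = 4117.5, P* = 62.575.
At the ceiling P = 43, quantity supplied = (43 − 21.4)/0.01 = 2160.
Willingness to pay at Q' = 2160: 103.75 − 0.01·2160 = 82.15.
ΔQ = 4117.5 − 2160 = 1957.5; wedge = 82.15 − 43 = 39.15.
Deadweight loss = ½ × 1957.5 × 39.15 = $38318.06.

$38318.06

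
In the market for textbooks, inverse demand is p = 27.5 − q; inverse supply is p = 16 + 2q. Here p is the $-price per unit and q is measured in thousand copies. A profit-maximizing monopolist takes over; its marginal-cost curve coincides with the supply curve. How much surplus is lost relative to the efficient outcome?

$1.38 thousand

Competitive equilibrium: 27.5 − q = 16 + 2q → q* = 3.8333, p* = 23.6667.
Marginal revenue: MR = 27.5 − 2q. Set MR = MC: 27.5 − 2q = 16 + 2q → q_m = 2.875.
Price p_m = 27.5 − 1·2.875 = 24.625; MC(q_m) = 16 + 2·2.875 = 21.75.
Competitive q* = 3.8333, so Δq = 0.9583; wedge = 24.625 − 21.75 = 2.875.
The triangle = ½ × 0.9583 × 2.875 = $1.38 thousand.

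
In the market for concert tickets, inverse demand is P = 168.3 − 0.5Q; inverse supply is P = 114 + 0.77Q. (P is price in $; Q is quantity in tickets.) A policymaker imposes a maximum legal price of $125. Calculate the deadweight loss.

$514.70

Competitive equilibrium: 168.3 − 0.5Q = 114 + 0.77Q → Q* = 42.7559, P* = 146.922.
At the ceiling P = 125, quantity supplied = (125 − 114)/0.77 = 14.2857.
Willingness to pay at Q' = 14.2857: 168.3 − 0.5·14.2857 = 161.1572.
ΔQ = 42.7559 − 14.2857 = 28.4702; wedge = 161.1572 − 125 = 36.1572.
Deadweight loss = ½ × 28.4702 × 36.1572 = $514.70.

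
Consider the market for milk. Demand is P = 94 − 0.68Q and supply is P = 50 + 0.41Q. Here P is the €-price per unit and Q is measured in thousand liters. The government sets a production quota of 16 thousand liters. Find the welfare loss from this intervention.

Competitive equilibrium: 94 − 0.68Q = 50 + 0.41Q → Q* = 40.367, P* = 66.5505.
At Q = 16: demand price = 94 − 0.68·16 = 83.12; supply price = 50 + 0.41·16 = 56.56.
ΔQ = 40.367 − 16 = 24.367; wedge = 83.12 − 56.56 = 26.56.
Welfare loss = ½ × 24.367 × 26.56 = €323.59 thousand.

€323.59 thousand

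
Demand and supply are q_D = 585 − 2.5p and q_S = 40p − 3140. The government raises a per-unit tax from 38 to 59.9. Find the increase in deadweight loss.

2522.36

In inverse form: demand p = 234 − 0.4q, supply p = 78.5 + 0.025q.
Competitive equilibrium: 234 − 0.4q = 78.5 + 0.025q → q* = 365.8824, p* = 87.6471.
For a per-unit tax t: Δq = t/0.425, so DWL = ½·t·(t/0.425) = t²/0.85.
At t = 38: DWL = 1698.824. At t = 59.9: DWL = 4221.188.
Increase = 4221.188 − 1698.824 = 2522.36.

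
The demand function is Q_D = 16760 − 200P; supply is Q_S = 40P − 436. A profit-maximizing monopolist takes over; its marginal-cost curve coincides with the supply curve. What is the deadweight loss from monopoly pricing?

In inverse form: demand P = 83.8 − 0.005Q, supply P = 10.9 + 0.025Q.
Competitive equilibrium: 83.8 − 0.005Q = 10.9 + 0.025Q → Q* = 2430, P* = 71.65.
Marginal revenue: MR = 83.8 − 0.01Q. Set MR = MC: 83.8 − 0.01Q = 10.9 + 0.025Q → Q_m = 2082.85714.
Price P_m = 83.8 − 0.005·2082.85714 = 73.38571; MC(Q_m) = 10.9 + 0.025·2082.85714 = 62.97143.
Competitive Q* = 2430, so ΔQ = 347.14286; wedge = 73.38571 − 62.97143 = 10.41428.
Deadweight loss = ½ × 347.14286 × 10.41428 = 1807.62.

1807.62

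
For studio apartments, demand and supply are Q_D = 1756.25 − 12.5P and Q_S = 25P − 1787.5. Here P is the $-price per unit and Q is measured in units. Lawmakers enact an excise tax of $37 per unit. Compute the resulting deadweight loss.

In inverse form: demand P = 140.5 − 0.08Q, supply P = 71.5 + 0.04Q.
Competitive equilibrium: 140.5 − 0.08Q = 71.5 + 0.04Q → Q* = 575, P* = 94.5.
With the tax, the buyer price exceeds the seller price by 37: (140.5 − 0.08Q) − (71.5 + 0.04Q) = 37 → Q' = 266.6667.
ΔQ = 575 − 266.6667 = 308.3333; the wedge equals the tax, 37.
Welfare loss = ½ × 308.3333 × 37 = $5704.17.

$5704.17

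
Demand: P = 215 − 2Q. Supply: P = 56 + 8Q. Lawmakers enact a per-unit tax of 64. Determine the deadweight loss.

204.80

Competitive equilibrium: 215 − 2Q = 56 + 8Q → Q* = 15.9, P* = 183.2.
With the tax, the buyer price exceeds the seller price by 64: (215 − 2Q) − (56 + 8Q) = 64 → Q' = 9.5.
ΔQ = 15.9 − 9.5 = 6.4; the wedge equals the tax, 64.
DWL = ½ × 6.4 × 64 = 204.80.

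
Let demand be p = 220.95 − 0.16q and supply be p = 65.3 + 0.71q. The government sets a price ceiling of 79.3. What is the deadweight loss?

Competitive equilibrium: 220.95 − 0.16q = 65.3 + 0.71q → q* = 178.908, p* = 192.3247.
At the ceiling p = 79.3, quantity supplied = (79.3 − 65.3)/0.71 = 19.7183.
Willingness to pay at q' = 19.7183: 220.95 − 0.16·19.7183 = 217.7951.
Δq = 178.908 − 19.7183 = 159.1897; wedge = 217.7951 − 79.3 = 138.4951.
DWL = ½ × 159.1897 × 138.4951 = 11023.50.

11023.50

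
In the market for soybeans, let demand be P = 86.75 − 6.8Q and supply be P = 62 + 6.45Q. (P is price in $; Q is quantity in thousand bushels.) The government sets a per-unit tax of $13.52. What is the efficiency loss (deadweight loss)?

$6.90 thousand

Competitive equilibrium: 86.75 − 6.8Q = 62 + 6.45Q → Q* = 1.8679, P* = 74.0481.
With the tax, the buyer price exceeds the seller price by 13.52: (86.75 − 6.8Q) − (62 + 6.45Q) = 13.52 → Q' = 0.8475.
ΔQ = 1.8679 − 0.8475 = 1.0204; the wedge equals the tax, 13.52.
Deadweight loss = ½ × 1.0204 × 13.52 = $6.90 thousand.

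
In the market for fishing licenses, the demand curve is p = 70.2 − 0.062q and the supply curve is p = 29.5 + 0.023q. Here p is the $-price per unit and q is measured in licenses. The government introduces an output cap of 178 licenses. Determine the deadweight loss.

Competitive equilibrium: 70.2 − 0.062q = 29.5 + 0.023q → q* = 478.8235, p* = 40.5129.
At q = 178: demand price = 70.2 − 0.062·178 = 59.164; supply price = 29.5 + 0.023·178 = 33.594.
Δq = 478.8235 − 178 = 300.8235; wedge = 59.164 − 33.594 = 25.57.
Deadweight loss = ½ × 300.8235 × 25.57 = $3846.03.

$3846.03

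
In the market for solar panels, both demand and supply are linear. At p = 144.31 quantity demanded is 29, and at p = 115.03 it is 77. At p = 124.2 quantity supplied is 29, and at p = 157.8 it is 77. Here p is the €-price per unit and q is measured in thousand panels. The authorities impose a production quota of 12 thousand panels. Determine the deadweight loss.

Demand slope = (115.03 − 144.31)/(77 − 29) = −0.61, so p = 162 − 0.61q.
Supply slope = (157.8 − 124.2)/(77 − 29) = 0.7, so p = 103.9 + 0.7q.
Competitive equilibrium: 162 − 0.61q = 103.9 + 0.7q → q* = 44.3511, p* = 134.9458.
At q = 12: demand price = 162 − 0.61·12 = 154.68; supply price = 103.9 + 0.7·12 = 112.3.
Δq = 44.3511 − 12 = 32.3511; wedge = 154.68 − 112.3 = 42.38.
DWL = ½ × 32.3511 × 42.38 = €685.52 thousand.

€685.52 thousand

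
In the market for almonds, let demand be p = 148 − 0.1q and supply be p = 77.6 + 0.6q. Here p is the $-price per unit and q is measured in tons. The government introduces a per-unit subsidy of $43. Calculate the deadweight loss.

Competitive equilibrium: 148 − 0.1q = 77.6 + 0.6q → q* = 100.5714, p* = 137.9429.
The subsidy lowers effective supply by 43: p = 34.6 + 0.6q.
New quantity: 148 − 0.1q = 34.6 + 0.6q → q' = 162.
Overproduction Δq = 162 − 100.5714 = 61.4286; wedge = subsidy = 43.
Deadweight loss = ½ × 61.4286 × 43 = $1320.71.

$1320.71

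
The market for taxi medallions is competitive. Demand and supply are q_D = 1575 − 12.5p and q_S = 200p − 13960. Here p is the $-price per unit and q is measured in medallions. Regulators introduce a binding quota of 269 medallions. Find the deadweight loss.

In inverse form: demand p = 126 − 0.08q, supply p = 69.8 + 0.005q.
Competitive equilibrium: 126 − 0.08q = 69.8 + 0.005q → q* = 661.1765, p* = 73.1059.
At q = 269: demand price = 126 − 0.08·269 = 104.48; supply price = 69.8 + 0.005·269 = 71.145.
Δq = 661.1765 − 269 = 392.1765; wedge = 104.48 − 71.145 = 33.335.
Welfare loss = ½ × 392.1765 × 33.335 = $6536.60.

$6536.60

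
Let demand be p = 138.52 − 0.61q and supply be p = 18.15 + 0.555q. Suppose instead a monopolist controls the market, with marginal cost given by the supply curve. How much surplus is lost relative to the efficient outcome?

734.42

Competitive equilibrium: 138.52 − 0.61q = 18.15 + 0.555q → q* = 103.3219, p* = 75.4936.
Marginal revenue: MR = 138.52 − 1.22q. Set MR = MC: 138.52 − 1.22q = 18.15 + 0.555q → q_m = 67.8141.
Price p_m = 138.52 − 0.61·67.8141 = 97.1534; MC(q_m) = 18.15 + 0.555·67.8141 = 55.7868.
Competitive q* = 103.3219, so Δq = 35.5078; wedge = 97.1534 − 55.7868 = 41.3666.
DWL = ½ × 35.5078 × 41.3666 = 734.42.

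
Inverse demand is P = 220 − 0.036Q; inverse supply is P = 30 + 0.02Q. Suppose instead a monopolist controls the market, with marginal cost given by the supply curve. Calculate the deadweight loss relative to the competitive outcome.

49353.56

Competitive equilibrium: 220 − 0.036Q = 30 + 0.02Q → Q* = 3392.85714, P* = 97.85714.
Marginal revenue: MR = 220 − 0.072Q. Set MR = MC: 220 − 0.072Q = 30 + 0.02Q → Q_m = 2065.21739.
Price P_m = 220 − 0.036·2065.21739 = 145.65217; MC(Q_m) = 30 + 0.02·2065.21739 = 71.30435.
Competitive Q* = 3392.85714, so ΔQ = 1327.63975; wedge = 145.65217 − 71.30435 = 74.34782.
Welfare loss = ½ × 1327.63975 × 74.34782 = 49353.56.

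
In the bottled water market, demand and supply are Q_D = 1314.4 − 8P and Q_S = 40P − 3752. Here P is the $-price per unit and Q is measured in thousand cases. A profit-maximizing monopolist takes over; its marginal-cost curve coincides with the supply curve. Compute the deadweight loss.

$3423.04 thousand

In inverse form: demand P = 164.3 − 0.125Q, supply P = 93.8 + 0.025Q.
Competitive equilibrium: 164.3 − 0.125Q = 93.8 + 0.025Q → Q* = 470, P* = 105.55.
Marginal revenue: MR = 164.3 − 0.25Q. Set MR = MC: 164.3 − 0.25Q = 93.8 + 0.025Q → Q_m = 256.3636.
Price P_m = 164.3 − 0.125·256.3636 = 132.2546; MC(Q_m) = 93.8 + 0.025·256.3636 = 100.2091.
Competitive Q* = 470, so ΔQ = 213.6364; wedge = 132.2546 − 100.2091 = 32.0455.
Deadweight loss = ½ × 213.6364 × 32.0455 = $3423.04 thousand.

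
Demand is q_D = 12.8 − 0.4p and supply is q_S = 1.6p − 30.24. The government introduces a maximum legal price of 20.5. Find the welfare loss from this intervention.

In inverse form: demand p = 32 − 2.5q, supply p = 18.9 + 0.625q.
Competitive equilibrium: 32 − 2.5q = 18.9 + 0.625q → q* = 4.192, p* = 21.52.
At the ceiling p = 20.5, quantity supplied = (20.5 − 18.9)/0.625 = 2.56.
Willingness to pay at q' = 2.56: 32 − 2.5·2.56 = 25.6.
Δq = 4.192 − 2.56 = 1.632; wedge = 25.6 − 20.5 = 5.1.
Welfare loss = ½ × 1.632 × 5.1 = 4.16.

4.16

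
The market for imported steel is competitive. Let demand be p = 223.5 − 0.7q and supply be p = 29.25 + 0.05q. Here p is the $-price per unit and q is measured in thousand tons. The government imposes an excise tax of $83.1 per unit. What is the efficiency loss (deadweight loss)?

Competitive equilibrium: 223.5 − 0.7q = 29.25 + 0.05q → q* = 259, p* = 42.2.
With the tax, the buyer price exceeds the seller price by 83.1: (223.5 − 0.7q) − (29.25 + 0.05q) = 83.1 → q' = 148.2.
Δq = 259 − 148.2 = 110.8; the wedge equals the tax, 83.1.
Welfare loss = ½ × 110.8 × 83.1 = $4603.74 thousand.

$4603.74 thousand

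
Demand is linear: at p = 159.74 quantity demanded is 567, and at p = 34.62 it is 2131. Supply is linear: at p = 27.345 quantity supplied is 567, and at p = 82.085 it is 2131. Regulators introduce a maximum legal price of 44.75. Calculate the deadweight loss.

24591.80

Demand slope = (34.62 − 159.74)/(2131 − 567) = −0.08, so p = 205.1 − 0.08q.
Supply slope = (82.085 − 27.345)/(2131 − 567) = 0.035, so p = 7.5 + 0.035q.
Competitive equilibrium: 205.1 − 0.08q = 7.5 + 0.035q → q* = 1718.26087, p* = 67.63913.
At the ceiling p = 44.75, quantity supplied = (44.75 − 7.5)/0.035 = 1064.28571.
Willingness to pay at q' = 1064.28571: 205.1 − 0.08·1064.28571 = 119.95714.
Δq = 1718.26087 − 1064.28571 = 653.97516; wedge = 119.95714 − 44.75 = 75.20714.
DWL = ½ × 653.97516 × 75.20714 = 24591.80.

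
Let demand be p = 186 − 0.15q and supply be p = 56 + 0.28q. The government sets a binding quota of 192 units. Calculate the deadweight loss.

2616.92

Competitive equilibrium: 186 − 0.15q = 56 + 0.28q → q* = 302.3256, p* = 140.6512.
At q = 192: demand price = 186 − 0.15·192 = 157.2; supply price = 56 + 0.28·192 = 109.76.
Δq = 302.3256 − 192 = 110.3256; wedge = 157.2 − 109.76 = 47.44.
DWL = ½ × 110.3256 × 47.44 = 2616.92.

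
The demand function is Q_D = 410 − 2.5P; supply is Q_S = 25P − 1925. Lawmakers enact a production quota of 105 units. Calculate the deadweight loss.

1891.64

In inverse form: demand P = 164 − 0.4Q, supply P = 77 + 0.04Q.
Competitive equilibrium: 164 − 0.4Q = 77 + 0.04Q → Q* = 197.7273, P* = 84.9091.
At Q = 105: demand price = 164 − 0.4·105 = 122; supply price = 77 + 0.04·105 = 81.2.
ΔQ = 197.7273 − 105 = 92.7273; wedge = 122 − 81.2 = 40.8.
The triangle = ½ × 92.7273 × 40.8 = 1891.64.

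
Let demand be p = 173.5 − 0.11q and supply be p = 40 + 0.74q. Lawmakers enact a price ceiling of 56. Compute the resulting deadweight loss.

Competitive equilibrium: 173.5 − 0.11q = 40 + 0.74q → q* = 157.058824, p* = 156.223529.
At the ceiling p = 56, quantity supplied = (56 − 40)/0.74 = 21.621622.
Willingness to pay at q' = 21.621622: 173.5 − 0.11·21.621622 = 171.121622.
Δq = 157.058824 − 21.621622 = 135.437202; wedge = 171.121622 − 56 = 115.121622.
Deadweight loss = ½ × 135.437202 × 115.121622 = 7795.88.

7795.88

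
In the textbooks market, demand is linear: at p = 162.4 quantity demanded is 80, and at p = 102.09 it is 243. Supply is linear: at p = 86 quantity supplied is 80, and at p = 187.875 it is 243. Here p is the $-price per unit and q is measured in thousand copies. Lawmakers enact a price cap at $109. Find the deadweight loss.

Demand slope = (102.09 − 162.4)/(243 − 80) = −0.37, so p = 192 − 0.37q.
Supply slope = (187.875 − 86)/(243 − 80) = 0.625, so p = 36 + 0.625q.
Competitive equilibrium: 192 − 0.37q = 36 + 0.625q → q* = 156.7839, p* = 133.9899.
At the ceiling p = 109, quantity supplied = (109 − 36)/0.625 = 116.8.
Willingness to pay at q' = 116.8: 192 − 0.37·116.8 = 148.784.
Δq = 156.7839 − 116.8 = 39.9839; wedge = 148.784 − 109 = 39.784.
The triangle = ½ × 39.9839 × 39.784 = $795.36 thousand.

$795.36 thousand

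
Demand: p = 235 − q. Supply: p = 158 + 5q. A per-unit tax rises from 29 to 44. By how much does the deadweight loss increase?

Competitive equilibrium: 235 − q = 158 + 5q → q* = 12.8333, p* = 222.1667.
For a per-unit tax t: Δq = t/6, so DWL = ½·t·(t/6) = t²/12.
At t = 29: DWL = 70.083. At t = 44: DWL = 161.333.
Increase = 161.333 − 70.083 = 91.25.

91.25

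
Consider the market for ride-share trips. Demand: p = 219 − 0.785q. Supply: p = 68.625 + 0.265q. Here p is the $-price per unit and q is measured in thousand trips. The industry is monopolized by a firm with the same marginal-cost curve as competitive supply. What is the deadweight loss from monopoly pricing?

Competitive equilibrium: 219 − 0.785q = 68.625 + 0.265q → q* = 143.21429, p* = 106.57679.
Marginal revenue: MR = 219 − 1.57q. Set MR = MC: 219 − 1.57q = 68.625 + 0.265q → q_m = 81.94823.
Price p_m = 219 − 0.785·81.94823 = 154.67064; MC(q_m) = 68.625 + 0.265·81.94823 = 90.34128.
Competitive q* = 143.21429, so Δq = 61.26606; wedge = 154.67064 − 90.34128 = 64.32936.
The triangle = ½ × 61.26606 × 64.32936 = $1970.60 thousand.

$1970.60 thousand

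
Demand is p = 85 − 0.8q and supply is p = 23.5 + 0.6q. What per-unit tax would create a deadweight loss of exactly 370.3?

32.2

Competitive equilibrium: 85 − 0.8q = 23.5 + 0.6q → q* = 43.9286, p* = 49.8571.
A tax t gives Δq = t/1.4 and wedge t, so DWL = t²/2.8.
t²/2.8 = 370.3 → t² = 1036.84 → t = 32.2.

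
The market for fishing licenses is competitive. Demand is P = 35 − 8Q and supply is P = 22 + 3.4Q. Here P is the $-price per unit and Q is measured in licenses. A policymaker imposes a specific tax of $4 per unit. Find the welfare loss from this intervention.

$0.70

Competitive equilibrium: 35 − 8Q = 22 + 3.4Q → Q* = 1.1404, P* = 25.8772.
With the tax, the buyer price exceeds the seller price by 4: (35 − 8Q) − (22 + 3.4Q) = 4 → Q' = 0.7895.
ΔQ = 1.1404 − 0.7895 = 0.3509; the wedge equals the tax, 4.
The triangle = ½ × 0.3509 × 4 = $0.70.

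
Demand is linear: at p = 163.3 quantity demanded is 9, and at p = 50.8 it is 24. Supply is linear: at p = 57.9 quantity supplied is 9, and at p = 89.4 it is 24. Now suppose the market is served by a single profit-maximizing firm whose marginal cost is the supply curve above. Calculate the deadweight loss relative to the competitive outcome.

368.58

Demand slope = (50.8 − 163.3)/(24 − 9) = −7.5, so p = 230.8 − 7.5q.
Supply slope = (89.4 − 57.9)/(24 − 9) = 2.1, so p = 39 + 2.1q.
Competitive equilibrium: 230.8 − 7.5q = 39 + 2.1q → q* = 19.97917, p* = 80.95625.
Marginal revenue: MR = 230.8 − 15q. Set MR = MC: 230.8 − 15q = 39 + 2.1q → q_m = 11.21637.
Price p_m = 230.8 − 7.5·11.21637 = 146.67723; MC(q_m) = 39 + 2.1·11.21637 = 62.55438.
Competitive q* = 19.97917, so Δq = 8.7628; wedge = 146.67723 − 62.55438 = 84.12285.
Deadweight loss = ½ × 8.7628 × 84.12285 = 368.58.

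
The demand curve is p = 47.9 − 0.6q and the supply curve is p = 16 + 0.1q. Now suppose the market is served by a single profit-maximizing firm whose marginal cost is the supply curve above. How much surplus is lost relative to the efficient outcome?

Competitive equilibrium: 47.9 − 0.6q = 16 + 0.1q → q* = 45.5714, p* = 20.5571.
Marginal revenue: MR = 47.9 − 1.2q. Set MR = MC: 47.9 − 1.2q = 16 + 0.1q → q_m = 24.5385.
Price p_m = 47.9 − 0.6·24.5385 = 33.1769; MC(q_m) = 16 + 0.1·24.5385 = 18.4539.
Competitive q* = 45.5714, so Δq = 21.0329; wedge = 33.1769 − 18.4539 = 14.723.
The triangle = ½ × 21.0329 × 14.723 = 154.83.

154.83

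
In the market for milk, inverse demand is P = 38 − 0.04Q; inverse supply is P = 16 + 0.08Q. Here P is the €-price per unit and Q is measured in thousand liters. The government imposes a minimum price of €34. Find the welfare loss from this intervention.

€416.67 thousand

Competitive equilibrium: 38 − 0.04Q = 16 + 0.08Q → Q* = 183.3333, P* = 30.6667.
At the floor P = 34, quantity demanded = (38 − 34)/0.04 = 100.
Sellers' marginal cost at Q' = 100: 16 + 0.08·100 = 24.
ΔQ = 183.3333 − 100 = 83.3333; wedge = 34 − 24 = 10.
Welfare loss = ½ × 83.3333 × 10 = €416.67 thousand.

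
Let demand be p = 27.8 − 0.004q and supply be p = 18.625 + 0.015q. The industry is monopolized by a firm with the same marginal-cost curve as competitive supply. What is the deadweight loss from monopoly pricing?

Competitive equilibrium: 27.8 − 0.004q = 18.625 + 0.015q → q* = 482.8947, p* = 25.8684.
Marginal revenue: MR = 27.8 − 0.008q. Set MR = MC: 27.8 − 0.008q = 18.625 + 0.015q → q_m = 398.913.
Price p_m = 27.8 − 0.004·398.913 = 26.2043; MC(q_m) = 18.625 + 0.015·398.913 = 24.6087.
Competitive q* = 482.8947, so Δq = 83.9817; wedge = 26.2043 − 24.6087 = 1.5956.
DWL = ½ × 83.9817 × 1.5956 = 67.

67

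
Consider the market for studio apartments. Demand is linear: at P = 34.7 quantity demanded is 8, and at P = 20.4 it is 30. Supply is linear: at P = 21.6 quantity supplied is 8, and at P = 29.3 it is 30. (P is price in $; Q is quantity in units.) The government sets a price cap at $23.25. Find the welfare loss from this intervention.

Demand slope = (20.4 − 34.7)/(30 − 8) = −0.65, so P = 39.9 − 0.65Q.
Supply slope = (29.3 − 21.6)/(30 − 8) = 0.35, so P = 18.8 + 0.35Q.
Competitive equilibrium: 39.9 − 0.65Q = 18.8 + 0.35Q → Q* = 21.1, P* = 26.185.
At the ceiling P = 23.25, quantity supplied = (23.25 − 18.8)/0.35 = 12.7143.
Willingness to pay at Q' = 12.7143: 39.9 − 0.65·12.7143 = 31.6357.
ΔQ = 21.1 − 12.7143 = 8.3857; wedge = 31.6357 − 23.25 = 8.3857.
The triangle = ½ × 8.3857 × 8.3857 = $35.16.

$35.16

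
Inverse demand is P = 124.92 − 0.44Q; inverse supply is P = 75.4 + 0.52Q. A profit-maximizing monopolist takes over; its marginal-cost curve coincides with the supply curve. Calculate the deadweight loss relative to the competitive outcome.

Competitive equilibrium: 124.92 − 0.44Q = 75.4 + 0.52Q → Q* = 51.5833, P* = 102.2233.
Marginal revenue: MR = 124.92 − 0.88Q. Set MR = MC: 124.92 − 0.88Q = 75.4 + 0.52Q → Q_m = 35.3714.
Price P_m = 124.92 − 0.44·35.3714 = 109.3566; MC(Q_m) = 75.4 + 0.52·35.3714 = 93.7931.
Competitive Q* = 51.5833, so ΔQ = 16.2119; wedge = 109.3566 − 93.7931 = 15.5635.
DWL = ½ × 16.2119 × 15.5635 = 126.16.

126.16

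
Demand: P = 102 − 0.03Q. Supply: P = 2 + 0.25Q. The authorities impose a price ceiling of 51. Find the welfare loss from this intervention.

3635.38

Competitive equilibrium: 102 − 0.03Q = 2 + 0.25Q → Q* = 357.1429, P* = 91.2857.
At the ceiling P = 51, quantity supplied = (51 − 2)/0.25 = 196.
Willingness to pay at Q' = 196: 102 − 0.03·196 = 96.12.
ΔQ = 357.1429 − 196 = 161.1429; wedge = 96.12 − 51 = 45.12.
The triangle = ½ × 161.1429 × 45.12 = 3635.38.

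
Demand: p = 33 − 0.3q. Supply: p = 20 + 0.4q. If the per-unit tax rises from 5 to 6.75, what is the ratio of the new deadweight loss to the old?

1.8225

Competitive equilibrium: 33 − 0.3q = 20 + 0.4q → q* = 18.5714, p* = 27.4286.
For a per-unit tax t: Δq = t/0.7, so DWL = ½·t·(t/0.7) = t²/1.4.
At t = 5: DWL = 17.857. At t = 6.75: DWL = 32.545.
Ratio = (6.75/5)² = 1.8225.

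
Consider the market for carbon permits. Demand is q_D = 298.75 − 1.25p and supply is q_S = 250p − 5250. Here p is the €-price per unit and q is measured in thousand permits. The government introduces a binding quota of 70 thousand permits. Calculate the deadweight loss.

€16264.53 thousand

In inverse form: demand p = 239 − 0.8q, supply p = 21 + 0.004q.
Competitive equilibrium: 239 − 0.8q = 21 + 0.004q → q* = 271.1443, p* = 22.0846.
At q = 70: demand price = 239 − 0.8·70 = 183; supply price = 21 + 0.004·70 = 21.28.
Δq = 271.1443 − 70 = 201.1443; wedge = 183 − 21.28 = 161.72.
The triangle = ½ × 201.1443 × 161.72 = €16264.53 thousand.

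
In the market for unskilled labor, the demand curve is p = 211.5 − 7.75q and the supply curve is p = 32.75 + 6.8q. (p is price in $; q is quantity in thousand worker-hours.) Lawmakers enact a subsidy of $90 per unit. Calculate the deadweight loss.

$278.35 thousand

Competitive equilibrium: 211.5 − 7.75q = 32.75 + 6.8q → q* = 12.2852, p* = 116.2895.
The subsidy lowers effective supply by 90: p = 6.8q − 57.25.
New quantity: 211.5 − 7.75q = 6.8q − 57.25 → q' = 18.4708.
Overproduction Δq = 18.4708 − 12.2852 = 6.1856; wedge = subsidy = 90.
DWL = ½ × 6.1856 × 90 = $278.35 thousand.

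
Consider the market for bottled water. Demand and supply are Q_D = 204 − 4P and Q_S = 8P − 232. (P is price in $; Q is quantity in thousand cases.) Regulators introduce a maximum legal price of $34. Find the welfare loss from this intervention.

In inverse form: demand P = 51 − 0.25Q, supply P = 29 + 0.125Q.
Competitive equilibrium: 51 − 0.25Q = 29 + 0.125Q → Q* = 58.6667, P* = 36.3333.
At the ceiling P = 34, quantity supplied = (34 − 29)/0.125 = 40.
Willingness to pay at Q' = 40: 51 − 0.25·40 = 41.
ΔQ = 58.6667 − 40 = 18.6667; wedge = 41 − 34 = 7.
DWL = ½ × 18.6667 × 7 = $65.33 thousand.

$65.33 thousand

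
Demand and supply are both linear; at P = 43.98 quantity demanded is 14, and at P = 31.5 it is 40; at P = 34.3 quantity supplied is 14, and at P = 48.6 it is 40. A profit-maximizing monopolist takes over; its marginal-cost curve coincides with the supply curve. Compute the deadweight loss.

Demand slope = (31.5 − 43.98)/(40 − 14) = −0.48, so P = 50.7 − 0.48Q.
Supply slope = (48.6 − 34.3)/(40 − 14) = 0.55, so P = 26.6 + 0.55Q.
Competitive equilibrium: 50.7 − 0.48Q = 26.6 + 0.55Q → Q* = 23.3981, P* = 39.4689.
Marginal revenue: MR = 50.7 − 0.96Q. Set MR = MC: 50.7 − 0.96Q = 26.6 + 0.55Q → Q_m = 15.9603.
Price P_m = 50.7 − 0.48·15.9603 = 43.0391; MC(Q_m) = 26.6 + 0.55·15.9603 = 35.3782.
Competitive Q* = 23.3981, so ΔQ = 7.4378; wedge = 43.0391 − 35.3782 = 7.6609.
The triangle = ½ × 7.4378 × 7.6609 = 28.49.

28.49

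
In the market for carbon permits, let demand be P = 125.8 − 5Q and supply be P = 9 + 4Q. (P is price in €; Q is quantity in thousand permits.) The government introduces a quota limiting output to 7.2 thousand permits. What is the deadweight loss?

Competitive equilibrium: 125.8 − 5Q = 9 + 4Q → Q* = 12.9778, P* = 60.9111.
At Q = 7.2: demand price = 125.8 − 5·7.2 = 89.8; supply price = 9 + 4·7.2 = 37.8.
ΔQ = 12.9778 − 7.2 = 5.7778; wedge = 89.8 − 37.8 = 52.
Welfare loss = ½ × 5.7778 × 52 = €150.22 thousand.

€150.22 thousand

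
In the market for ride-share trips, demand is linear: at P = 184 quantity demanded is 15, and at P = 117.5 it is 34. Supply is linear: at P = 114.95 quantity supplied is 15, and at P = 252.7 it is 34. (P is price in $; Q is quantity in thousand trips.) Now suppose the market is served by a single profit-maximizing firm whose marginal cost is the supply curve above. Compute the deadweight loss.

Demand slope = (117.5 − 184)/(34 − 15) = −3.5, so P = 236.5 − 3.5Q.
Supply slope = (252.7 − 114.95)/(34 − 15) = 7.25, so P = 6.2 + 7.25Q.
Competitive equilibrium: 236.5 − 3.5Q = 6.2 + 7.25Q → Q* = 21.4233, P* = 161.5186.
Marginal revenue: MR = 236.5 − 7Q. Set MR = MC: 236.5 − 7Q = 6.2 + 7.25Q → Q_m = 16.1614.
Price P_m = 236.5 − 3.5·16.1614 = 179.9351; MC(Q_m) = 6.2 + 7.25·16.1614 = 123.3702.
Competitive Q* = 21.4233, so ΔQ = 5.2619; wedge = 179.9351 − 123.3702 = 56.5649.
The triangle = ½ × 5.2619 × 56.5649 = $148.82 thousand.

$148.82 thousand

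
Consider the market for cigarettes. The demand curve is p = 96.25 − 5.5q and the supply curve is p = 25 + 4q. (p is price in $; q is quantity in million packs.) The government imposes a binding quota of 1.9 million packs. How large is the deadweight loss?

$148.96 million

Competitive equilibrium: 96.25 − 5.5q = 25 + 4q → q* = 7.5, p* = 55.
At q = 1.9: demand price = 96.25 − 5.5·1.9 = 85.8; supply price = 25 + 4·1.9 = 32.6.
Δq = 7.5 − 1.9 = 5.6; wedge = 85.8 − 32.6 = 53.2.
DWL = ½ × 5.6 × 53.2 = $148.96 million.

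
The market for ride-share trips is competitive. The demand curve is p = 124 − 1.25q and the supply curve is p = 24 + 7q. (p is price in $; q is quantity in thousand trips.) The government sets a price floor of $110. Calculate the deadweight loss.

Competitive equilibrium: 124 − 1.25q = 24 + 7q → q* = 12.1212, p* = 108.8485.
At the floor p = 110, quantity demanded = (124 − 110)/1.25 = 11.2.
Sellers' marginal cost at q' = 11.2: 24 + 7·11.2 = 102.4.
Δq = 12.1212 − 11.2 = 0.9212; wedge = 110 − 102.4 = 7.6.
Deadweight loss = ½ × 0.9212 × 7.6 = $3.50 thousand.

$3.50 thousand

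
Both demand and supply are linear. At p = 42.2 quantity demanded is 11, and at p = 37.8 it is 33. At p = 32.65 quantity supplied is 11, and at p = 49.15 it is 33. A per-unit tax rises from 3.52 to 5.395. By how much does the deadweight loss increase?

8.80

Demand slope = (37.8 − 42.2)/(33 − 11) = −0.2, so p = 44.4 − 0.2q.
Supply slope = (49.15 − 32.65)/(33 − 11) = 0.75, so p = 24.4 + 0.75q.
Competitive equilibrium: 44.4 − 0.2q = 24.4 + 0.75q → q* = 21.0526, p* = 40.1895.
For a per-unit tax t: Δq = t/0.95, so DWL = ½·t·(t/0.95) = t²/1.9.
At t = 3.52: DWL = 6.521. At t = 5.395: DWL = 15.319.
Increase = 15.319 − 6.521 = 8.80.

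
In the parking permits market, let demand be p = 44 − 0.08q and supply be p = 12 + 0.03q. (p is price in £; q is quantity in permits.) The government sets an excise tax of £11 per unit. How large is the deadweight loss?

Competitive equilibrium: 44 − 0.08q = 12 + 0.03q → q* = 290.9091, p* = 20.7273.
With the tax, the buyer price exceeds the seller price by 11: (44 − 0.08q) − (12 + 0.03q) = 11 → q' = 190.9091.
Δq = 290.9091 − 190.9091 = 100; the wedge equals the tax, 11.
DWL = ½ × 100 × 11 = £550.

£550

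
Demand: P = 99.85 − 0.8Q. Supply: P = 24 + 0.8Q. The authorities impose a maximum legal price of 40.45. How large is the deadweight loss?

Competitive equilibrium: 99.85 − 0.8Q = 24 + 0.8Q → Q* = 47.4063, P* = 61.925.
At the ceiling P = 40.45, quantity supplied = (40.45 − 24)/0.8 = 20.5625.
Willingness to pay at Q' = 20.5625: 99.85 − 0.8·20.5625 = 83.4.
ΔQ = 47.4063 − 20.5625 = 26.8438; wedge = 83.4 − 40.45 = 42.95.
Welfare loss = ½ × 26.8438 × 42.95 = 576.47.

576.47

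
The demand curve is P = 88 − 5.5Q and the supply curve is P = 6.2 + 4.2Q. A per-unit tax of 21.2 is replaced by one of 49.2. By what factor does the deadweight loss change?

5.386

Competitive equilibrium: 88 − 5.5Q = 6.2 + 4.2Q → Q* = 8.433, P* = 41.6186.
For a per-unit tax t: ΔQ = t/9.7, so DWL = ½·t·(t/9.7) = t²/19.4.
At t = 21.2: DWL = 23.167. At t = 49.2: DWL = 124.775.
Ratio = (49.2/21.2)² = 5.386.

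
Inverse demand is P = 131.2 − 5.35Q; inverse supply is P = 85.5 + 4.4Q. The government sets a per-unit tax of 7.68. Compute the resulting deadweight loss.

Competitive equilibrium: 131.2 − 5.35Q = 85.5 + 4.4Q → Q* = 4.6872, P* = 106.1236.
With the tax, the buyer price exceeds the seller price by 7.68: (131.2 − 5.35Q) − (85.5 + 4.4Q) = 7.68 → Q' = 3.8995.
ΔQ = 4.6872 − 3.8995 = 0.7877; the wedge equals the tax, 7.68.
Welfare loss = ½ × 0.7877 × 7.68 = 3.02.

3.02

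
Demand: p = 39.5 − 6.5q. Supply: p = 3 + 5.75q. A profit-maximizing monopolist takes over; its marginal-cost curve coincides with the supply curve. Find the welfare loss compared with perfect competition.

6.53

Competitive equilibrium: 39.5 − 6.5q = 3 + 5.75q → q* = 2.9796, p* = 20.1327.
Marginal revenue: MR = 39.5 − 13q. Set MR = MC: 39.5 − 13q = 3 + 5.75q → q_m = 1.9467.
Price p_m = 39.5 − 6.5·1.9467 = 26.8465; MC(q_m) = 3 + 5.75·1.9467 = 14.1935.
Competitive q* = 2.9796, so Δq = 1.0329; wedge = 26.8465 − 14.1935 = 12.653.
Welfare loss = ½ × 1.0329 × 12.653 = 6.53.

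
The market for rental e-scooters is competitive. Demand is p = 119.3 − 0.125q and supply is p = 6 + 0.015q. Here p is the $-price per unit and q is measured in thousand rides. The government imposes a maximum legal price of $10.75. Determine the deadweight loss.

$16987.15 thousand

Competitive equilibrium: 119.3 − 0.125q = 6 + 0.015q → q* = 809.2857, p* = 18.1393.
At the ceiling p = 10.75, quantity supplied = (10.75 − 6)/0.015 = 316.6667.
Willingness to pay at q' = 316.6667: 119.3 − 0.125·316.6667 = 79.7167.
Δq = 809.2857 − 316.6667 = 492.619; wedge = 79.7167 − 10.75 = 68.9667.
Deadweight loss = ½ × 492.619 × 68.9667 = $16987.15 thousand.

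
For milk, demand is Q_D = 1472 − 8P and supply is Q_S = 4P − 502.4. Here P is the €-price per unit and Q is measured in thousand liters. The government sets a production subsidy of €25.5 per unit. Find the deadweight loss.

€867 thousand

In inverse form: demand P = 184 − 0.125Q, supply P = 125.6 + 0.25Q.
Competitive equilibrium: 184 − 0.125Q = 125.6 + 0.25Q → Q* = 155.7333, P* = 164.5333.
The subsidy lowers effective supply by 25.5: P = 100.1 + 0.25Q.
New quantity: 184 − 0.125Q = 100.1 + 0.25Q → Q' = 223.7333.
Overproduction ΔQ = 223.7333 − 155.7333 = 68; wedge = subsidy = 25.5.
Welfare loss = ½ × 68 × 25.5 = €867 thousand.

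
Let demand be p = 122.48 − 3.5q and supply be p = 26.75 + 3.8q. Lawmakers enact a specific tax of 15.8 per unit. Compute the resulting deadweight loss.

Competitive equilibrium: 122.48 − 3.5q = 26.75 + 3.8q → q* = 13.1137, p* = 76.5821.
With the tax, the buyer price exceeds the seller price by 15.8: (122.48 − 3.5q) − (26.75 + 3.8q) = 15.8 → q' = 10.9493.
Δq = 13.1137 − 10.9493 = 2.1644; the wedge equals the tax, 15.8.
Deadweight loss = ½ × 2.1644 × 15.8 = 17.10.

17.10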